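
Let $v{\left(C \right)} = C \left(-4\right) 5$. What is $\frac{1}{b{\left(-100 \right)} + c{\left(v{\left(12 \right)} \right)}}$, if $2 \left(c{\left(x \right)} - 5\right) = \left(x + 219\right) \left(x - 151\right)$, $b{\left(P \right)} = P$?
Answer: $\frac{2}{8021} \approx 0.00024935$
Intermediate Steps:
$v{\left(C \right)} = - 20 C$ ($v{\left(C \right)} = - 4 C 5 = - 20 C$)
$c{\left(x \right)} = 5 + \frac{\left(-151 + x\right) \left(219 + x\right)}{2}$ ($c{\left(x \right)} = 5 + \frac{\left(x + 219\right) \left(x - 151\right)}{2} = 5 + \frac{\left(219 + x\right) \left(-151 + x\right)}{2} = 5 + \frac{\left(-151 + x\right) \left(219 + x\right)}{2}$)
$\frac{1}{b{\left(-100 \right)} + c{\left(v{\left(12 \right)} \right)}} = \frac{1}{-100 + \left(- \frac{33059}{2} + \frac{\left(\left(-20\right) 12\right)^{2}}{2} + 34 \left(\left(-20\right) 12\right)\right)} = \frac{1}{-100 + \left(- \frac{33059}{2} + \frac{\left(-240\right)^{2}}{2} + 34 \left(-240\right)\right)} = \frac{1}{-100 - - \frac{8221}{2}} = \frac{1}{-100 + \frac{8221}{2}} = \frac{1}{\frac{8021}{2}} = \frac{2}{8021}$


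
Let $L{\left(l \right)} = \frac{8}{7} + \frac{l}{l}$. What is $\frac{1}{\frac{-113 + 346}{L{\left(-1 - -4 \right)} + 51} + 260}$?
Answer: $\frac{372}{98351} \approx 0.0037824$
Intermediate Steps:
$L{\left(l \right)} = \frac{15}{7}$ ($L{\left(l \right)} = 8 \cdot \frac{1}{7} + 1 = \frac{8}{7} + 1 = \frac{15}{7}$)
$\frac{1}{\frac{-113 + 346}{L{\left(-1 - -4 \right)} + 51} + 260} = \frac{1}{\frac{-113 + 346}{\frac{15}{7} + 51} + 260} = \frac{1}{\frac{233}{\frac{372}{7}} + 260} = \frac{1}{233 \cdot \frac{7}{372} + 260} = \frac{1}{\frac{1631}{372} + 260} = \frac{1}{\frac{98351}{372}} = \frac{372}{98351}$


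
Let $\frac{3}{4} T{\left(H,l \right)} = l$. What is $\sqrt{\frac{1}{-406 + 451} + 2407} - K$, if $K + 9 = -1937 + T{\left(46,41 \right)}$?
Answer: $\frac{5674}{3} + \frac{2 \sqrt{135395}}{15} \approx 1940.4$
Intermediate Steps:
$T{\left(H,l \right)} = \frac{4 l}{3}$
$K = - \frac{5674}{3}$ ($K = -9 + \left(-1937 + \frac{4}{3} \cdot 41\right) = -9 + \left(-1937 + \frac{164}{3}\right) = -9 - \frac{5647}{3} = - \frac{5674}{3} \approx -1891.3$)
$\sqrt{\frac{1}{-406 + 451} + 2407} - K = \sqrt{\frac{1}{-406 + 451} + 2407} - - \frac{5674}{3} = \sqrt{\frac{1}{45} + 2407} + \frac{5674}{3} = \sqrt{\frac{108316}{45}} + \frac{5674}{3} = \frac{2 \sqrt{135395}}{15} + \frac{5674}{3} = \frac{5674}{3} + \frac{2 \sqrt{135395}}{15}$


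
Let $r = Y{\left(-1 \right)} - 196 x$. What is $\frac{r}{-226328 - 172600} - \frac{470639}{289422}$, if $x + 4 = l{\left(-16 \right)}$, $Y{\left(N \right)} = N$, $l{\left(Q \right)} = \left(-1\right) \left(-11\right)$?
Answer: $- \frac{31225616431}{19243089936} \approx -1.6227$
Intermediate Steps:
$l{\left(Q \right)} = 11$
$x = 7$ ($x = -4 + 11 = 7$)
$r = -1373$ ($r = -1 - 1372 = -1373$)
$\frac{r}{-226328 - 172600} - \frac{470639}{289422} = - \frac{1373}{-226328 - 172600} - \frac{470639}{289422} = - \frac{1373}{-398928} - \frac{470639}{289422} = \left(-1373\right) \left(- \frac{1}{398928}\right) - \frac{470639}{289422} = \frac{1373}{398928} - \frac{470639}{289422} = - \frac{31225616431}{19243089936}$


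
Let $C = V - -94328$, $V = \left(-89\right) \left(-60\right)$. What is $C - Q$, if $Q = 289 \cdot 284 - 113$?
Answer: $17705$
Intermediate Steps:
$V = 5340$
$Q = 81963$ ($Q = 82076 - 113 = 81963$)
$C = 99668$ ($C = 5340 - -94328 = 5340 + 94328 = 99668$)
$C - Q = 99668 - 81963 = 17705$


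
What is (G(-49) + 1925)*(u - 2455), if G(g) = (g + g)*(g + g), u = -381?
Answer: -32696244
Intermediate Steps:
G(g) = 4*g**2 (G(g) = (2*g)*(2*g) = 4*g**2)
(G(-49) + 1925)*(u - 2455) = (4*(-49)**2 + 1925)*(-381 - 2455) = (4*2401 + 1925)*(-2836) = (9604 + 1925)*(-2836) = 11529*(-2836) = -32696244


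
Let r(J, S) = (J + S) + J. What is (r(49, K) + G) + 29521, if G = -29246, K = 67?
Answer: 440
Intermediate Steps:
r(J, S) = S + 2*J
(r(49, K) + G) + 29521 = ((67 + 2*49) - 29246) + 29521 = ((67 + 98) - 29246) + 29521 = (165 - 29246) + 29521 = -29081 + 29521 = 440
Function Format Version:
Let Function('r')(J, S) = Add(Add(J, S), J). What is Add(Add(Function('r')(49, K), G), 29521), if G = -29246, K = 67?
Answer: 440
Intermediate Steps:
Function('r')(J, S) = Add(S, Mul(2, J))
Add(Add(Function('r')(49, K), G), 29521) = Add(Add(Add(67, Mul(2, 49)), -29246), 29521) = Add(Add(Add(67, 98), -29246), 29521) = Add(Add(165, -29246), 29521) = Add(-29081, 29521) = 440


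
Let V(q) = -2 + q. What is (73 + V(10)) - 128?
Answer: -47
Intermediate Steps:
(73 + V(10)) - 128 = (73 + (-2 + 10)) - 128 = (73 + 8) - 128 = 81 - 128 = -47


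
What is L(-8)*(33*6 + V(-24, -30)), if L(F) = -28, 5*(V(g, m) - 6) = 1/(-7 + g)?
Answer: -885332/155 ≈ -5711.8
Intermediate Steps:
V(g, m) = 6 + 1/(5*(-7 + g))
L(-8)*(33*6 + V(-24, -30)) = -28*(33*6 + (-209 + 30*(-24))/(5*(-7 - 24))) = -28*(198 + (⅕)*(-209 - 720)/(-31)) = -28*(198 + (⅕)*(-1/31)*(-929)) = -28*(198 + 929/155) = -28*31619/155 = -885332/155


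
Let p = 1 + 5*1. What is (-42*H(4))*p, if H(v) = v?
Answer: -1008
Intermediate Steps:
p = 6 (p = 1 + 5 = 6)
(-42*H(4))*p = -42*4*6 = -168*6 = -1008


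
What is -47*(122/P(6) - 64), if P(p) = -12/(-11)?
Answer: -13489/6 ≈ -2248.2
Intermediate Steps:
P(p) = 12/11 (P(p) = -12*(-1/11) = 12/11)
-47*(122/P(6) - 64) = -47*(122/(12/11) - 64) = -47*(122*(11/12) - 64) = -47*(671/6 - 64) = -47*287/6 = -13489/6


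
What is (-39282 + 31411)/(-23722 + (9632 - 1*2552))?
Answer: 7871/16642 ≈ 0.47296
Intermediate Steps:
(-39282 + 31411)/(-23722 + (9632 - 1*2552)) = -7871/(-23722 + (9632 - 2552)) = -7871/(-23722 + 7080) = -7871/(-16642) = -7871*(-1/16642) = 7871/16642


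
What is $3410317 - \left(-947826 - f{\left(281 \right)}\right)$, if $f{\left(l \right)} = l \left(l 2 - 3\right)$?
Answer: $4515222$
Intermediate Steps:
$f{\left(l \right)} = l \left(-3 + 2 l\right)$ ($f{\left(l \right)} = l \left(2 l - 3\right) = l \left(-3 + 2 l\right)$)
$3410317 - \left(-947826 - f{\left(281 \right)}\right) = 3410317 - \left(-947826 - 281 \left(-3 + 2 \cdot 281\right)\right) = 3410317 - \left(-947826 - 281 \left(-3 + 562\right)\right) = 3410317 - \left(-947826 - 281 \cdot 559\right) = 3410317 - \left(-947826 - 157079\right) = 3410317 - -1104905 = 3410317 + 1104905 = 4515222$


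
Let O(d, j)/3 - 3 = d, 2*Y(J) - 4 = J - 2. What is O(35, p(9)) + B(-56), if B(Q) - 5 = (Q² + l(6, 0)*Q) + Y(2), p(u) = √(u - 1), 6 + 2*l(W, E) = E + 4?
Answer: 3313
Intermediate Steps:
l(W, E) = -1 + E/2 (l(W, E) = -3 + (E + 4)/2 = -3 + (4 + E)/2 = -3 + (2 + E/2) = -1 + E/2)
Y(J) = 1 + J/2 (Y(J) = 2 + (J - 2)/2 = 2 + (-2 + J)/2 = 2 + (-1 + J/2) = 1 + J/2)
p(u) = √(-1 + u)
O(d, j) = 9 + 3*d
B(Q) = 7 + Q² - Q (B(Q) = 5 + ((Q² + (-1 + (½)*0)*Q) + (1 + (½)*2)) = 5 + ((Q² + (-1 + 0)*Q) + (1 + 1)) = 5 + ((Q² - Q) + 2) = 5 + (2 + Q² - Q) = 7 + Q² - Q)
O(35, p(9)) + B(-56) = (9 + 3*35) + (7 + (-56)² - 1*(-56)) = (9 + 105) + (7 + 3136 + 56) = 114 + 3199 = 3313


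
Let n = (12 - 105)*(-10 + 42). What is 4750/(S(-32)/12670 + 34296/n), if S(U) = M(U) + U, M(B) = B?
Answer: -3731315000/9056683 ≈ -412.00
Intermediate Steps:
n = -2976 (n = -93*32 = -2976)
S(U) = 2*U (S(U) = U + U = 2*U)
4750/(S(-32)/12670 + 34296/n) = 4750/((2*(-32))/12670 + 34296/(-2976)) = 4750/(-64*1/12670 + 34296*(-1/2976)) = 4750/(-32/6335 - 1429/124) = 4750/(-9056683/785540) = 4750*(-785540/9056683) = -3731315000/9056683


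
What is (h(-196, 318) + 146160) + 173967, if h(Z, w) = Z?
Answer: 319931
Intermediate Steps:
(h(-196, 318) + 146160) + 173967 = (-196 + 146160) + 173967 = 145964 + 173967 = 319931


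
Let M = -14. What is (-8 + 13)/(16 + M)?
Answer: 5/2 ≈ 2.5000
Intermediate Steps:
(-8 + 13)/(16 + M) = (-8 + 13)/(16 - 14) = 5/2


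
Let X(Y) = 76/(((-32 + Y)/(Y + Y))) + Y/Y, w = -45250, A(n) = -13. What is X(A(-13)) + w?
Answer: -2034229/45 ≈ -45205.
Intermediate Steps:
X(Y) = 1 + 152*Y/(-32 + Y) (X(Y) = 76/(((-32 + Y)/((2*Y)))) + 1 = 76/(((-32 + Y)*(1/(2*Y)))) + 1 = 76/(((-32 + Y)/(2*Y))) + 1 = 76*(2*Y/(-32 + Y)) + 1 = 152*Y/(-32 + Y) + 1 = 1 + 152*Y/(-32 + Y))
X(A(-13)) + w = (-32 + 153*(-13))/(-32 - 13) - 45250 = (-32 - 1989)/(-45) - 45250 = -1/45*(-2021) - 45250 = 2021/45 - 45250 = -2034229/45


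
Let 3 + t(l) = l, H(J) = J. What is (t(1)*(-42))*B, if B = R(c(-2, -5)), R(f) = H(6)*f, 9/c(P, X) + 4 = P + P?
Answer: -567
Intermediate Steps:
c(P, X) = 9/(-4 + 2*P) (c(P, X) = 9/(-4 + (P + P)) = 9/(-4 + 2*P))
t(l) = -3 + l
R(f) = 6*f
B = -27/4 (B = 6*(9/(2*(-2 - 2))) = 6*((9/2)/(-4)) = 6*((9/2)*(-1/4)) = 6*(-9/8) = -27/4 ≈ -6.7500)
(t(1)*(-42))*B = ((-3 + 1)*(-42))*(-27/4) = -2*(-42)*(-27/4) = 84*(-27/4) = -567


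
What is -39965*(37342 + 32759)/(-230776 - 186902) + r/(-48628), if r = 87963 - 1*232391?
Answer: 11357989251517/1692570482 ≈ 6710.5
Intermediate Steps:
r = -144428 (r = 87963 - 232391 = -144428)
-39965*(37342 + 32759)/(-230776 - 186902) + r/(-48628) = -39965*(37342 + 32759)/(-230776 - 186902) - 144428/(-48628) = -39965/((-417678/70101)) - 144428*(-1/48628) = -39965/((-417678*1/70101)) + 36107/12157 = -39965/(-139226/23367) + 36107/12157 = -39965*(-23367/139226) + 36107/12157 = 933862155/139226 + 36107/12157 = 11357989251517/1692570482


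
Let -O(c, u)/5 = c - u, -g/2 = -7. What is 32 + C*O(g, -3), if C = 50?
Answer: -4218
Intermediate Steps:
g = 14 (g = -2*(-7) = 14)
O(c, u) = -5*c + 5*u (O(c, u) = -5*(c - u) = -5*c + 5*u)
32 + C*O(g, -3) = 32 + 50*(-5*14 + 5*(-3)) = 32 + 50*(-70 - 15) = 32 + 50*(-85) = 32 - 4250 = -4218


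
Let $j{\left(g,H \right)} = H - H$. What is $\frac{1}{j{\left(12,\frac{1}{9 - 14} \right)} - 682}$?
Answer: $- \frac{1}{682} \approx -0.0014663$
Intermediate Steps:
$j{\left(g,H \right)} = 0$
$\frac{1}{j{\left(12,\frac{1}{9 - 14} \right)} - 682} = \frac{1}{0 - 682} = \frac{1}{-682} = - \frac{1}{682}$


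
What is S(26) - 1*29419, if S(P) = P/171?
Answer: -5030623/171 ≈ -29419.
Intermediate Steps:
S(P) = P/171 (S(P) = P*(1/171) = P/171)
S(26) - 1*29419 = (1/171)*26 - 1*29419 = 26/171 - 29419 = -5030623/171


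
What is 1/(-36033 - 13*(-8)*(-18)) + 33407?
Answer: 1266292334/37905 ≈ 33407.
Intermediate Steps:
1/(-36033 - 13*(-8)*(-18)) + 33407 = 1/(-36033 + 104*(-18)) + 33407 = 1/(-36033 - 1872) + 33407 = 1/(-37905) + 33407 = -1/37905 + 33407 = 1266292334/37905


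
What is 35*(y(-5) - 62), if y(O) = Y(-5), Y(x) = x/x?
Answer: -2135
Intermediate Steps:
Y(x) = 1
y(O) = 1
35*(y(-5) - 62) = 35*(1 - 62) = 35*(-61) = -2135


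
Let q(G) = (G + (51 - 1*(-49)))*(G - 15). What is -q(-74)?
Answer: 2314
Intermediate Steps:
q(G) = (-15 + G)*(100 + G) (q(G) = (G + (51 + 49))*(-15 + G) = (G + 100)*(-15 + G) = (100 + G)*(-15 + G) = (-15 + G)*(100 + G))
-q(-74) = -(-1500 + (-74)² + 85*(-74)) = -(-1500 + 5476 - 6290) = -1*(-2314) = 2314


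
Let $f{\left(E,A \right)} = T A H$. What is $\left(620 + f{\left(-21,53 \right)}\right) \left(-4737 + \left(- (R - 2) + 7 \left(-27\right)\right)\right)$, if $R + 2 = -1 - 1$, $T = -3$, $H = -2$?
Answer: $-4614960$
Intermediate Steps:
$R = -4$ ($R = -2 - 2 = -4$)
$f{\left(E,A \right)} = 6 A$ ($f{\left(E,A \right)} = - 3 A \left(-2\right) = 6 A$)
$\left(620 + f{\left(-21,53 \right)}\right) \left(-4737 + \left(- (R - 2) + 7 \left(-27\right)\right)\right) = \left(620 + 6 \cdot 53\right) \left(-4737 + \left(- (-4 - 2) + 7 \left(-27\right)\right)\right) = \left(620 + 318\right) \left(-4737 - 183\right) = 938 \left(-4737 + \left(6 - 189\right)\right) = 938 \left(-4737 - 183\right) = 938 \left(-4920\right) = -4614960$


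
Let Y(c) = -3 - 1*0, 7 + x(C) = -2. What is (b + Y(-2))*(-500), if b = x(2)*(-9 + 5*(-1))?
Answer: -61500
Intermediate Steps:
x(C) = -9 (x(C) = -7 - 2 = -9)
Y(c) = -3 (Y(c) = -3 + 0 = -3)
b = 126 (b = -9*(-9 + 5*(-1)) = -9*(-9 - 5) = -9*(-14) = 126)
(b + Y(-2))*(-500) = (126 - 3)*(-500) = 123*(-500) = -61500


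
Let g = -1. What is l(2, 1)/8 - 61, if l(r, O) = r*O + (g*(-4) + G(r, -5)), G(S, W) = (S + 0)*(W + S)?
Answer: -61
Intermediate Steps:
G(S, W) = S*(S + W)
l(r, O) = 4 + O*r + r*(-5 + r) (l(r, O) = r*O + (-1*(-4) + r*(r - 5)) = O*r + (4 + r*(-5 + r)) = 4 + O*r + r*(-5 + r))
l(2, 1)/8 - 61 = (4 + 1*2 + 2*(-5 + 2))/8 - 61 = (4 + 2 + 2*(-3))/8 - 61 = (4 + 2 - 6)/8 - 61 = (⅛)*0 - 61 = 0 - 61 = -61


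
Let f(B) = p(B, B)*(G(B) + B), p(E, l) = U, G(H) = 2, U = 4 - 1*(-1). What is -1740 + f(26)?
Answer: -1600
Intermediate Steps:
U = 5 (U = 4 + 1 = 5)
p(E, l) = 5
f(B) = 10 + 5*B (f(B) = 5*(2 + B) = 10 + 5*B)
-1740 + f(26) = -1740 + (10 + 5*26) = -1740 + (10 + 130) = -1740 + 140 = -1600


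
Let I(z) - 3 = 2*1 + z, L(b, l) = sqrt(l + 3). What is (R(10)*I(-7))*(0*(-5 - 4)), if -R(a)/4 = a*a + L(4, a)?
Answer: 0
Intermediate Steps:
L(b, l) = sqrt(3 + l)
R(a) = -4*a**2 - 4*sqrt(3 + a) (R(a) = -4*(a*a + sqrt(3 + a)) = -4*(a**2 + sqrt(3 + a)) = -4*a**2 - 4*sqrt(3 + a))
I(z) = 5 + z (I(z) = 3 + (2*1 + z) = 3 + (2 + z) = 5 + z)
(R(10)*I(-7))*(0*(-5 - 4)) = ((-4*10**2 - 4*sqrt(3 + 10))*(5 - 7))*(0*(-5 - 4)) = ((-4*100 - 4*sqrt(13))*(-2))*(0*(-9)) = ((-400 - 4*sqrt(13))*(-2))*0 = (800 + 8*sqrt(13))*0 = 0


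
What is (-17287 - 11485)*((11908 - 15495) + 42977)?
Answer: -1133329080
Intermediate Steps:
(-17287 - 11485)*((11908 - 15495) + 42977) = -28772*(-3587 + 42977) = -28772*39390 = -1133329080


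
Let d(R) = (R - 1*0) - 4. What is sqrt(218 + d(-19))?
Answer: sqrt(195) ≈ 13.964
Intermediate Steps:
d(R) = -4 + R (d(R) = (R + 0) - 4 = R - 4 = -4 + R)
sqrt(218 + d(-19)) = sqrt(218 + (-4 - 19)) = sqrt(218 - 23) = sqrt(195)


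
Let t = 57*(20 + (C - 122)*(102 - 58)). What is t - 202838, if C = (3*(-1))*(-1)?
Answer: -500150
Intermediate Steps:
C = 3 (C = -3*(-1) = 3)
t = -297312 (t = 57*(20 + (3 - 122)*(102 - 58)) = 57*(20 - 119*44) = 57*(20 - 5236) = 57*(-5216) = -297312)
t - 202838 = -297312 - 202838 = -500150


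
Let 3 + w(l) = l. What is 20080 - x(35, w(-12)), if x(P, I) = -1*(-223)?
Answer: 19857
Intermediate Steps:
w(l) = -3 + l
x(P, I) = 223
20080 - x(35, w(-12)) = 20080 - 1*223 = 20080 - 223 = 19857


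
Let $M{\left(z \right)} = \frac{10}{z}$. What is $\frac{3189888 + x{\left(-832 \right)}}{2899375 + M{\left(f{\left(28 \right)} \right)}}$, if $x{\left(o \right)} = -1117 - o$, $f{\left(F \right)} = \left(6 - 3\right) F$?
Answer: $\frac{133963326}{121773755} \approx 1.1001$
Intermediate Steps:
$f{\left(F \right)} = 3 F$
$\frac{3189888 + x{\left(-832 \right)}}{2899375 + M{\left(f{\left(28 \right)} \right)}} = \frac{3189888 - 285}{2899375 + \frac{10}{3 \cdot 28}} = \frac{3189888 + \left(-1117 + 832\right)}{2899375 + \frac{10}{84}} = \frac{3189888 - 285}{2899375 + 10 \cdot \frac{1}{84}} = \frac{3189603}{2899375 + \frac{5}{42}} = \frac{3189603}{\frac{121773755}{42}} = 3189603 \cdot \frac{42}{121773755} = \frac{133963326}{121773755}$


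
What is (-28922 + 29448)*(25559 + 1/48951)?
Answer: 658098908860/48951 ≈ 1.3444e+7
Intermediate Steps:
(-28922 + 29448)*(25559 + 1/48951) = 526*(25559 + 1/48951) = 526*(1251138610/48951) = 658098908860/48951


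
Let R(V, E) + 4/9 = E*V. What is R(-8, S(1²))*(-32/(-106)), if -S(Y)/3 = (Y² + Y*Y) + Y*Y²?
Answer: 10304/477 ≈ 21.602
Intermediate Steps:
S(Y) = -6*Y² - 3*Y³ (S(Y) = -3*((Y² + Y*Y) + Y*Y²) = -3*((Y² + Y²) + Y³) = -3*(2*Y² + Y³) = -3*(Y³ + 2*Y²) = -6*Y² - 3*Y³)
R(V, E) = -4/9 + E*V
R(-8, S(1²))*(-32/(-106)) = (-4/9 + (3*(1²)²*(-2 - 1*1²))*(-8))*(-32/(-106)) = (-4/9 + (3*1²*(-2 - 1*1))*(-8))*(-32*(-1/106)) = (-4/9 + (3*1*(-2 - 1))*(-8))*(16/53) = (-4/9 + (3*1*(-3))*(-8))*(16/53) = (-4/9 - 9*(-8))*(16/53) = (-4/9 + 72)*(16/53) = (644/9)*(16/53) = 10304/477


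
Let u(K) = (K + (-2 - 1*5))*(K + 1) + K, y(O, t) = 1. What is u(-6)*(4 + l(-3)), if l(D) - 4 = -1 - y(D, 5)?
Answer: 354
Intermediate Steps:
u(K) = K + (1 + K)*(-7 + K) (u(K) = (K + (-2 - 5))*(1 + K) + K = (K - 7)*(1 + K) + K = (-7 + K)*(1 + K) + K = (1 + K)*(-7 + K) + K = K + (1 + K)*(-7 + K))
l(D) = 2 (l(D) = 4 + (-1 - 1*1) = 4 + (-1 - 1) = 4 - 2 = 2)
u(-6)*(4 + l(-3)) = (-7 + (-6)**2 - 5*(-6))*(4 + 2) = (-7 + 36 + 30)*6 = 59*6 = 354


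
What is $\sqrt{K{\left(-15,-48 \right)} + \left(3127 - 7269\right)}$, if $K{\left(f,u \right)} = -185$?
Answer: $i \sqrt{4327} \approx 65.78 i$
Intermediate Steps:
$\sqrt{K{\left(-15,-48 \right)} + \left(3127 - 7269\right)} = \sqrt{-185 + \left(3127 - 7269\right)} = \sqrt{-185 - 4142} = \sqrt{-4327} = i \sqrt{4327}$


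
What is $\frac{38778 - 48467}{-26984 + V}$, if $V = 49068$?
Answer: $- \frac{9689}{22084} \approx -0.43873$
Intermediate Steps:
$\frac{38778 - 48467}{-26984 + V} = \frac{38778 - 48467}{-26984 + 49068} = - \frac{9689}{22084}$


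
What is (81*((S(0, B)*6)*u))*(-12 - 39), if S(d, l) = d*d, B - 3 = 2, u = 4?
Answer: 0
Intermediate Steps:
B = 5 (B = 3 + 2 = 5)
S(d, l) = d²
(81*((S(0, B)*6)*u))*(-12 - 39) = (81*((0²*6)*4))*(-12 - 39) = (81*((0*6)*4))*(-51) = (81*(0*4))*(-51) = (81*0)*(-51) = 0*(-51) = 0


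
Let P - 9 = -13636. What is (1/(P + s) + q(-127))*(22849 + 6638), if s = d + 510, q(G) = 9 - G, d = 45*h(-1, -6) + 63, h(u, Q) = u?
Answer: 52529999481/13099 ≈ 4.0102e+6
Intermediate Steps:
P = -13627 (P = 9 - 13636 = -13627)
d = 18 (d = 45*(-1) + 63 = -45 + 63 = 18)
s = 528 (s = 18 + 510 = 528)
(1/(P + s) + q(-127))*(22849 + 6638) = (1/(-13627 + 528) + (9 - 1*(-127)))*(22849 + 6638) = (1/(-13099) + (9 + 127))*29487 = (-1/13099 + 136)*29487 = (1781463/13099)*29487 = 52529999481/13099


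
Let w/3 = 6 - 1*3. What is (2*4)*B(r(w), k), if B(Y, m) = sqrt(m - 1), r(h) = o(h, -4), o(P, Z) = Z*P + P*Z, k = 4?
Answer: 8*sqrt(3) ≈ 13.856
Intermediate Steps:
o(P, Z) = 2*P*Z (o(P, Z) = P*Z + P*Z = 2*P*Z)
w = 9 (w = 3*(6 - 1*3) = 3*(6 - 3) = 3*3 = 9)
r(h) = -8*h (r(h) = 2*h*(-4) = -8*h)
B(Y, m) = sqrt(-1 + m)
(2*4)*B(r(w), k) = (2*4)*sqrt(-1 + 4) = 8*sqrt(3)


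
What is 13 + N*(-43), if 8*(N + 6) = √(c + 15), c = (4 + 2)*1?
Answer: 271 - 43*√21/8 ≈ 246.37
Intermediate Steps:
c = 6 (c = 6*1 = 6)
N = -6 + √21/8 (N = -6 + √(6 + 15)/8 = -6 + √21/8 ≈ -5.4272)
13 + N*(-43) = 13 + (-6 + √21/8)*(-43) = 13 + (258 - 43*√21/8) = 271 - 43*√21/8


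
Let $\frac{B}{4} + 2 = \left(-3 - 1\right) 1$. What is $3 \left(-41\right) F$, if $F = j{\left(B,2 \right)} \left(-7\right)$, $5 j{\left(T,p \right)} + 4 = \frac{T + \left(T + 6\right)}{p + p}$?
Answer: $- \frac{24969}{10} \approx -2496.9$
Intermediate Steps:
$B = -24$ ($B = -8 + 4 \left(-3 - 1\right) 1 = -8 + 4 \left(\left(-4\right) 1\right) = -8 + 4 \left(-4\right) = -8 - 16 = -24$)
$j{\left(T,p \right)} = - \frac{4}{5} + \frac{6 + 2 T}{10 p}$ ($j{\left(T,p \right)} = - \frac{4}{5} + \frac{\left(T + \left(T + 6\right)\right) \frac{1}{p + p}}{5} = - \frac{4}{5} + \frac{\left(T + \left(6 + T\right)\right) \frac{1}{2 p}}{5} = - \frac{4}{5} + \frac{\left(6 + 2 T\right) \frac{1}{2 p}}{5} = - \frac{4}{5} + \frac{\frac{1}{2} \frac{1}{p} \left(6 + 2 T\right)}{5} = - \frac{4}{5} + \frac{6 + 2 T}{10 p}$)
$F = \frac{203}{10}$ ($F = \frac{3 - 24 - 8}{5 \cdot 2} \left(-7\right) = \frac{1}{5} \cdot \frac{1}{2} \left(3 - 24 - 8\right) \left(-7\right) = \frac{1}{5} \cdot \frac{1}{2} \left(-29\right) \left(-7\right) = \left(- \frac{29}{10}\right) \left(-7\right) = \frac{203}{10} \approx 20.3$)
$3 \left(-41\right) F = 3 \left(-41\right) \frac{203}{10} = \left(-123\right) \frac{203}{10} = - \frac{24969}{10}$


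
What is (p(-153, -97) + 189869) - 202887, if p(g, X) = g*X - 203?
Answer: 1620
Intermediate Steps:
p(g, X) = -203 + X*g (p(g, X) = X*g - 203 = -203 + X*g)
(p(-153, -97) + 189869) - 202887 = ((-203 - 97*(-153)) + 189869) - 202887 = ((-203 + 14841) + 189869) - 202887 = (14638 + 189869) - 202887 = 204507 - 202887 = 1620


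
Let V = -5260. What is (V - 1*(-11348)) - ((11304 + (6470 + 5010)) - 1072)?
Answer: -15624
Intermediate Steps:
(V - 1*(-11348)) - ((11304 + (6470 + 5010)) - 1072) = (-5260 - 1*(-11348)) - ((11304 + (6470 + 5010)) - 1072) = (-5260 + 11348) - ((11304 + 11480) - 1072) = 6088 - (22784 - 1072) = 6088 - 1*21712 = 6088 - 21712 = -15624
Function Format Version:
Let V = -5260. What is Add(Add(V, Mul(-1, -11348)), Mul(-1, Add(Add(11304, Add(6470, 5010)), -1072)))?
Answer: -15624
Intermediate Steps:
Add(Add(V, Mul(-1, -11348)), Mul(-1, Add(Add(11304, Add(6470, 5010)), -1072))) = Add(Add(-5260, Mul(-1, -11348)), Mul(-1, Add(Add(11304, Add(6470, 5010)), -1072))) = Add(Add(-5260, 11348), Mul(-1, Add(Add(11304, 11480), -1072))) = Add(6088, Mul(-1, Add(22784, -1072))) = Add(6088, Mul(-1, 21712)) = Add(6088, -21712) = -15624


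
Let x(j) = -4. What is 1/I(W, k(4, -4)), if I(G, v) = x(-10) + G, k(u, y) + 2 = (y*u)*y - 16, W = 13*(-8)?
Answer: -1/108 ≈ -0.0092593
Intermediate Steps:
W = -104
k(u, y) = -18 + u*y² (k(u, y) = -2 + ((y*u)*y - 16) = -2 + ((u*y)*y - 16) = -2 + (u*y² - 16) = -2 + (-16 + u*y²) = -18 + u*y²)
I(G, v) = -4 + G
1/I(W, k(4, -4)) = 1/(-4 - 104) = 1/(-108) = -1/108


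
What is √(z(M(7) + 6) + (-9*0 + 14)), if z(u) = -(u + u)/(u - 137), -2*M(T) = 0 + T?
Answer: 8*√15871/269 ≈ 3.7466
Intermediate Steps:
M(T) = -T/2 (M(T) = -(0 + T)/2 = -T/2)
z(u) = -2*u/(-137 + u)
√(z(M(7) + 6) + (-9*0 + 14)) = √(-2*(-½*7 + 6)/(-137 + (-½*7 + 6)) + (-9*0 + 14)) = √(-2*(-7/2 + 6)/(-137 + (-7/2 + 6)) + (0 + 14)) = √(-2*5/2/(-137 + 5/2) + 14) = √(-2*5/2/(-269/2) + 14) = √(-2*5/2*(-2/269) + 14) = √(10/269 + 14) = √(3776/269) = 8*√15871/269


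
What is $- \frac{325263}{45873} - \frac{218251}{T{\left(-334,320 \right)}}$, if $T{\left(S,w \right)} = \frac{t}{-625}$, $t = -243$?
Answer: $- \frac{231758207992}{412857} \approx -5.6135 \cdot 10^{5}$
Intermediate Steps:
$T{\left(S,w \right)} = \frac{243}{625}$ ($T{\left(S,w \right)} = - \frac{243}{-625} = \left(-243\right) \left(- \frac{1}{625}\right) = \frac{243}{625}$)
$- \frac{325263}{45873} - \frac{218251}{T{\left(-334,320 \right)}} = - \frac{325263}{45873} - \frac{218251}{\frac{243}{625}} = \left(-325263\right) \frac{1}{45873} - \frac{136406875}{243} = - \frac{108421}{15291} - \frac{136406875}{243} = - \frac{231758207992}{412857}$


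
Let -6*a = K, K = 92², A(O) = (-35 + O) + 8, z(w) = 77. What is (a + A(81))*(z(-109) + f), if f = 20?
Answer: -394790/3 ≈ -1.3160e+5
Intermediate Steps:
A(O) = -27 + O
K = 8464
a = -4232/3 (a = -⅙*8464 = -4232/3 ≈ -1410.7)
(a + A(81))*(z(-109) + f) = (-4232/3 + (-27 + 81))*(77 + 20) = (-4232/3 + 54)*97 = -4070/3*97 = -394790/3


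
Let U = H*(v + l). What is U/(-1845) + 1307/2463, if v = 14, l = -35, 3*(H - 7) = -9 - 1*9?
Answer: 273682/504915 ≈ 0.54204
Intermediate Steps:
H = 1 (H = 7 + (-9 - 1*9)/3 = 7 + (-9 - 9)/3 = 7 + (⅓)*(-18) = 7 - 6 = 1)
U = -21 (U = 1*(14 - 35) = 1*(-21) = -21)
U/(-1845) + 1307/2463 = -21/(-1845) + 1307/2463 = -21*(-1/1845) + 1307*(1/2463) = 7/615 + 1307/2463 = 273682/504915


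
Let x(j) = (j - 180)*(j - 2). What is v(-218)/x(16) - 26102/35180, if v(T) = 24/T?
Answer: -204124024/275133985 ≈ -0.74191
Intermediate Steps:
x(j) = (-180 + j)*(-2 + j)
v(-218)/x(16) - 26102/35180 = (24/(-218))/(360 + 16² - 182*16) - 26102/35180 = (24*(-1/218))/(360 + 256 - 2912) - 26102*1/35180 = -12/109/(-2296) - 13051/17590 = -12/109*(-1/2296) - 13051/17590 = 3/62566 - 13051/17590 = -204124024/275133985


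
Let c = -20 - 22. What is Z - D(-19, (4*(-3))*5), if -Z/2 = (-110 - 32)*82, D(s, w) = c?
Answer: 23330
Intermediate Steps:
c = -42
D(s, w) = -42
Z = 23288 (Z = -2*(-110 - 32)*82 = -(-284)*82 = -2*(-11644) = 23288)
Z - D(-19, (4*(-3))*5) = 23288 - 1*(-42) = 23288 + 42 = 23330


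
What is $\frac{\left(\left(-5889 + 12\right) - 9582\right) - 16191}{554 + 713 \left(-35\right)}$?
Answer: $\frac{31650}{24401} \approx 1.2971$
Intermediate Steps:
$\frac{\left(\left(-5889 + 12\right) - 9582\right) - 16191}{554 + 713 \left(-35\right)} = \frac{\left(-5877 - 9582\right) - 16191}{554 - 24955} = \frac{-15459 - 16191}{-24401} = \left(-31650\right) \left(- \frac{1}{24401}\right) = \frac{31650}{24401}$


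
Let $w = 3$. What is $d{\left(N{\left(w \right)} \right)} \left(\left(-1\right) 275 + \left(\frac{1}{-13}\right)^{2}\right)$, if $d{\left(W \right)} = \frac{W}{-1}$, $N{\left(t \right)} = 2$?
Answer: $\frac{92948}{169} \approx 549.99$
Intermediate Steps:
$d{\left(W \right)} = - W$ ($d{\left(W \right)} = W \left(-1\right) = - W$)
$d{\left(N{\left(w \right)} \right)} \left(\left(-1\right) 275 + \left(\frac{1}{-13}\right)^{2}\right) = \left(-1\right) 2 \left(\left(-1\right) 275 + \left(\frac{1}{-13}\right)^{2}\right) = - 2 \left(-275 + \left(- \frac{1}{13}\right)^{2}\right) = - 2 \left(-275 + \frac{1}{169}\right) = \left(-2\right) \left(- \frac{46474}{169}\right) = \frac{92948}{169}$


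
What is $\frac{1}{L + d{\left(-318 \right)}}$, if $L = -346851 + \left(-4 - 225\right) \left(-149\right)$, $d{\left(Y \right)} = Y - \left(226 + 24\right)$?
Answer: $- \frac{1}{313298} \approx -3.1918 \cdot 10^{-6}$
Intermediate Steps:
$d{\left(Y \right)} = -250 + Y$ ($d{\left(Y \right)} = Y - 250 = -250 + Y$)
$L = -312730$ ($L = -346851 - -34121 = -346851 + 34121 = -312730$)
$\frac{1}{L + d{\left(-318 \right)}} = \frac{1}{-312730 - 568} = \frac{1}{-313298} = - \frac{1}{313298}$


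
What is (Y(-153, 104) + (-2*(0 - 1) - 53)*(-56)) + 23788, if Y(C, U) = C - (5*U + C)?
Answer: 26124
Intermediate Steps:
Y(C, U) = -5*U (Y(C, U) = C - (C + 5*U) = C + (-C - 5*U) = -5*U)
(Y(-153, 104) + (-2*(0 - 1) - 53)*(-56)) + 23788 = (-5*104 + (-2*(0 - 1) - 53)*(-56)) + 23788 = (-520 + (-2*(-1) - 53)*(-56)) + 23788 = (-520 + (2 - 53)*(-56)) + 23788 = (-520 - 51*(-56)) + 23788 = (-520 + 2856) + 23788 = 2336 + 23788 = 26124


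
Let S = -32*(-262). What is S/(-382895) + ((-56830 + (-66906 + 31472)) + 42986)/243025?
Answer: -4181164282/18610611475 ≈ -0.22467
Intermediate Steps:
S = 8384
S/(-382895) + ((-56830 + (-66906 + 31472)) + 42986)/243025 = 8384/(-382895) + ((-56830 + (-66906 + 31472)) + 42986)/243025 = 8384*(-1/382895) + ((-56830 - 35434) + 42986)*(1/243025) = -8384/382895 + (-92264 + 42986)*(1/243025) = -8384/382895 - 49278*1/243025 = -8384/382895 - 49278/243025 = -4181164282/18610611475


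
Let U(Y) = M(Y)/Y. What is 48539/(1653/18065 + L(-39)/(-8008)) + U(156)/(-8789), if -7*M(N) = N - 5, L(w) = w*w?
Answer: -1728026311614284791/3504261732972 ≈ -4.9312e+5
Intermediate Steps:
L(w) = w²
M(N) = 5/7 - N/7 (M(N) = -(N - 5)/7 = -(-5 + N)/7 = 5/7 - N/7)
U(Y) = (5/7 - Y/7)/Y
48539/(1653/18065 + L(-39)/(-8008)) + U(156)/(-8789) = 48539/(1653/18065 + (-39)²/(-8008)) + ((⅐)*(5 - 1*156)/156)/(-8789) = 48539/(1653*(1/18065) + 1521*(-1/8008)) + ((⅐)*(1/156)*(5 - 156))*(-1/8789) = 48539/(1653/18065 - 117/616) + ((⅐)*(1/156)*(-151))*(-1/8789) = 48539/(-1095357/11128040) - 151/1092*(-1/8789) = 48539*(-11128040/1095357) + 151/9597588 = -540143933560/1095357 + 151/9597588 = -1728026311614284791/3504261732972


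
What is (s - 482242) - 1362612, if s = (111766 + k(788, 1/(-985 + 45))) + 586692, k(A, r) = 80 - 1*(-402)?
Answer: -1145914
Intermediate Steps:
k(A, r) = 482 (k(A, r) = 80 + 402 = 482)
s = 698940 (s = (111766 + 482) + 586692 = 112248 + 586692 = 698940)
(s - 482242) - 1362612 = (698940 - 482242) - 1362612 = 216698 - 1362612 = -1145914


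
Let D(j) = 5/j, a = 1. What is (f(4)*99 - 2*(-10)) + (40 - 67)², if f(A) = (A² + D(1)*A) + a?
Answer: 4412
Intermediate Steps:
f(A) = 1 + A² + 5*A (f(A) = (A² + (5/1)*A) + 1 = (A² + (5*1)*A) + 1 = (A² + 5*A) + 1 = 1 + A² + 5*A)
(f(4)*99 - 2*(-10)) + (40 - 67)² = ((1 + 4² + 5*4)*99 - 2*(-10)) + (40 - 67)² = ((1 + 16 + 20)*99 + 20) + (-27)² = (37*99 + 20) + 729 = (3663 + 20) + 729 = 3683 + 729 = 4412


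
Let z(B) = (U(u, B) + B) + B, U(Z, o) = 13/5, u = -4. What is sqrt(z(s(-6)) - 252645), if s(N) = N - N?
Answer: 2*I*sqrt(1579015)/5 ≈ 502.64*I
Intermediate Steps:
U(Z, o) = 13/5 (U(Z, o) = 13*(1/5) = 13/5)
s(N) = 0
z(B) = 13/5 + 2*B (z(B) = (13/5 + B) + B = 13/5 + 2*B)
sqrt(z(s(-6)) - 252645) = sqrt((13/5 + 2*0) - 252645) = sqrt((13/5 + 0) - 252645) = sqrt(13/5 - 252645) = sqrt(-1263212/5) = 2*I*sqrt(1579015)/5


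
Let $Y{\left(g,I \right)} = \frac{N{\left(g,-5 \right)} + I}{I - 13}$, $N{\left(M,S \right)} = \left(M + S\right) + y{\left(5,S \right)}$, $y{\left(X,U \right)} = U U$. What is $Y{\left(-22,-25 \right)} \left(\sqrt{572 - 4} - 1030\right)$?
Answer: $- \frac{13905}{19} + \frac{27 \sqrt{142}}{19} \approx -714.91$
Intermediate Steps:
$y{\left(X,U \right)} = U^{2}$
$N{\left(M,S \right)} = M + S + S^{2}$ ($N{\left(M,S \right)} = \left(M + S\right) + S^{2} = M + S + S^{2}$)
$Y{\left(g,I \right)} = \frac{20 + I + g}{-13 + I}$ ($Y{\left(g,I \right)} = \frac{\left(g - 5 + \left(-5\right)^{2}\right) + I}{I - 13} = \frac{\left(g - 5 + 25\right) + I}{-13 + I} = \frac{\left(20 + g\right) + I}{-13 + I} = \frac{20 + I + g}{-13 + I}$)
$Y{\left(-22,-25 \right)} \left(\sqrt{572 - 4} - 1030\right) = \frac{20 - 25 - 22}{-13 - 25} \left(\sqrt{572 - 4} - 1030\right) = \frac{1}{-38} \left(-27\right) \left(\sqrt{568} - 1030\right) = \left(- \frac{1}{38}\right) \left(-27\right) \left(2 \sqrt{142} - 1030\right) = \frac{27 \left(-1030 + 2 \sqrt{142}\right)}{38} = - \frac{13905}{19} + \frac{27 \sqrt{142}}{19}$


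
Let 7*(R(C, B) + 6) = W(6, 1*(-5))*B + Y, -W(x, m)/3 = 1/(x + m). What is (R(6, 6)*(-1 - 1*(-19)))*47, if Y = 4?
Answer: -6768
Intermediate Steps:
W(x, m) = -3/(m + x) (W(x, m) = -3/(x + m) = -3/(m + x))
R(C, B) = -38/7 - 3*B/7 (R(C, B) = -6 + ((-3/(1*(-5) + 6))*B + 4)/7 = -6 + ((-3/(-5 + 6))*B + 4)/7 = -6 + ((-3/1)*B + 4)/7 = -6 + ((-3*1)*B + 4)/7 = -6 + (-3*B + 4)/7 = -6 + (4 - 3*B)/7 = -6 + (4/7 - 3*B/7) = -38/7 - 3*B/7)
(R(6, 6)*(-1 - 1*(-19)))*47 = ((-38/7 - 3/7*6)*(-1 - 1*(-19)))*47 = ((-38/7 - 18/7)*(-1 + 19))*47 = -8*18*47 = -144*47 = -6768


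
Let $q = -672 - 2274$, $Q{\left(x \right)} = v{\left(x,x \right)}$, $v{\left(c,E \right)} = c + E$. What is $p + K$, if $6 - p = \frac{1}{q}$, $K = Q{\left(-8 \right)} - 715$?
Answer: $- \frac{2135849}{2946} \approx -725.0$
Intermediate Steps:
$v{\left(c,E \right)} = E + c$
$Q{\left(x \right)} = 2 x$ ($Q{\left(x \right)} = x + x = 2 x$)
$K = -731$ ($K = 2 \left(-8\right) - 715 = -16 - 715 = -731$)
$q = -2946$ ($q = -672 - 2274 = -2946$)
$p = \frac{17677}{2946}$ ($p = 6 - \frac{1}{-2946} = 6 - - \frac{1}{2946} = 6 + \frac{1}{2946} = \frac{17677}{2946} \approx 6.0003$)
$p + K = \frac{17677}{2946} - 731 = - \frac{2135849}{2946}$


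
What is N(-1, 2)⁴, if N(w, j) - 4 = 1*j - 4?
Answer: 16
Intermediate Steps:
N(w, j) = j (N(w, j) = 4 + (1*j - 4) = 4 + (j - 4) = 4 + (-4 + j) = j)
N(-1, 2)⁴ = 2⁴ = 16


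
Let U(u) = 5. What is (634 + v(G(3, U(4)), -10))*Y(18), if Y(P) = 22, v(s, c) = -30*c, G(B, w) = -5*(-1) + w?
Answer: 20548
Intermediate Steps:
G(B, w) = 5 + w
(634 + v(G(3, U(4)), -10))*Y(18) = (634 - 30*(-10))*22 = (634 + 300)*22 = 934*22 = 20548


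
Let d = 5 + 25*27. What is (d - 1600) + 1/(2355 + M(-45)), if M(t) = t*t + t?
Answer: -3988199/4335 ≈ -920.00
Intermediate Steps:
M(t) = t + t² (M(t) = t² + t = t + t²)
d = 680 (d = 5 + 675 = 680)
(d - 1600) + 1/(2355 + M(-45)) = (680 - 1600) + 1/(2355 - 45*(1 - 45)) = -920 + 1/(2355 - 45*(-44)) = -920 + 1/(2355 + 1980) = -920 + 1/4335 = -3988199/4335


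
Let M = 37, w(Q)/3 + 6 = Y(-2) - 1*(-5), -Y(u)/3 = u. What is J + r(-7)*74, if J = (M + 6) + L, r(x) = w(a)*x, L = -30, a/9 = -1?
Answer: -7757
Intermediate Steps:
a = -9 (a = 9*(-1) = -9)
Y(u) = -3*u
w(Q) = 15 (w(Q) = -18 + 3*(-3*(-2) - 1*(-5)) = -18 + 3*(6 + 5) = -18 + 3*11 = -18 + 33 = 15)
r(x) = 15*x
J = 13 (J = (37 + 6) - 30 = 43 - 30 = 13)
J + r(-7)*74 = 13 + (15*(-7))*74 = 13 - 105*74 = 13 - 7770 = -7757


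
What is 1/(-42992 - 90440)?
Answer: -1/133432 ≈ -7.4945e-6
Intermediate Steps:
1/(-42992 - 90440) = 1/(-133432) = -1/133432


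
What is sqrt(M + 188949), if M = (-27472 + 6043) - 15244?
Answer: 2*sqrt(38069) ≈ 390.23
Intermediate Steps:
M = -36673 (M = -21429 - 15244 = -36673)
sqrt(M + 188949) = sqrt(-36673 + 188949) = sqrt(152276) = 2*sqrt(38069)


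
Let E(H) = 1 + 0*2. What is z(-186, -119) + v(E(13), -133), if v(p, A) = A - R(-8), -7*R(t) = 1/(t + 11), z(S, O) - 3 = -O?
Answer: -230/21 ≈ -10.952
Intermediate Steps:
z(S, O) = 3 - O
E(H) = 1 (E(H) = 1 + 0 = 1)
R(t) = -1/(7*(11 + t)) (R(t) = -1/(7*(t + 11)) = -1/(7*(11 + t)))
v(p, A) = 1/21 + A (v(p, A) = A - (-1)/(77 + 7*(-8)) = A - (-1)/(77 - 56) = A - (-1)/21 = A - 1*(-1/21) = A + 1/21 = 1/21 + A)
z(-186, -119) + v(E(13), -133) = (3 - 1*(-119)) + (1/21 - 133) = (3 + 119) - 2792/21 = 122 - 2792/21 = -230/21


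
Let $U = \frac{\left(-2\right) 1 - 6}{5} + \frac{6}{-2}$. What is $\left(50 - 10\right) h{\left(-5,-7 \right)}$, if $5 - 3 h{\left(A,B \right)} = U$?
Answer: $128$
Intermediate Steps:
$U = - \frac{23}{5}$ ($U = \left(-2 - 6\right) \frac{1}{5} + 6 \left(- \frac{1}{2}\right) = \left(-8\right) \frac{1}{5} - 3 = - \frac{8}{5} - 3 = - \frac{23}{5} \approx -4.6$)
$h{\left(A,B \right)} = \frac{16}{5}$ ($h{\left(A,B \right)} = \frac{5}{3} - - \frac{23}{15} = \frac{5}{3} + \frac{23}{15} = \frac{16}{5}$)
$\left(50 - 10\right) h{\left(-5,-7 \right)} = \left(50 - 10\right) \frac{16}{5} = 40 \cdot \frac{16}{5} = 128$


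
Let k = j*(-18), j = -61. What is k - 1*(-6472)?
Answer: 7570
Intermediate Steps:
k = 1098 (k = -61*(-18) = 1098)
k - 1*(-6472) = 1098 - 1*(-6472) = 1098 + 6472 = 7570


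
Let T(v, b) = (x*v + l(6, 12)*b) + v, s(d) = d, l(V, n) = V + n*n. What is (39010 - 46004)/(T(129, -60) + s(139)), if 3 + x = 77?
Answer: -3497/407 ≈ -8.5921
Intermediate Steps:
x = 74 (x = -3 + 77 = 74)
l(V, n) = V + n**2
T(v, b) = 75*v + 150*b (T(v, b) = (74*v + (6 + 12**2)*b) + v = (74*v + (6 + 144)*b) + v = (74*v + 150*b) + v = 75*v + 150*b)
(39010 - 46004)/(T(129, -60) + s(139)) = (39010 - 46004)/((75*129 + 150*(-60)) + 139) = -6994/((9675 - 9000) + 139) = -6994/(675 + 139) = -6994/814 = -6994*1/814 = -3497/407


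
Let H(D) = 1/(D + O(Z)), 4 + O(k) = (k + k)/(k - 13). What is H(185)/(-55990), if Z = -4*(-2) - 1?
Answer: -3/30010640 ≈ -9.9964e-8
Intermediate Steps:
Z = 7 (Z = 8 - 1 = 7)
O(k) = -4 + 2*k/(-13 + k) (O(k) = -4 + (k + k)/(k - 13) = -4 + (2*k)/(-13 + k) = -4 + 2*k/(-13 + k))
H(D) = 1/(-19/3 + D) (H(D) = 1/(D + 2*(26 - 1*7)/(-13 + 7)) = 1/(D + 2*(26 - 7)/(-6)) = 1/(D + 2*(-1/6)*19) = 1/(D - 19/3) = 1/(-19/3 + D))
H(185)/(-55990) = (3/(-19 + 3*185))/(-55990) = (3/(-19 + 555))*(-1/55990) = (3/536)*(-1/55990) = -3/30010640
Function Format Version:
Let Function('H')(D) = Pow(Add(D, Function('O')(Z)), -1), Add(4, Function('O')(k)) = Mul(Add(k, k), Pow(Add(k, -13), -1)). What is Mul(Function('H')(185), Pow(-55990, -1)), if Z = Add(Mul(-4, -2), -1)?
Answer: Rational(-3, 30010640) ≈ -9.9964e-8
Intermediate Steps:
Z = 7 (Z = Add(8, -1) = 7)
Function('O')(k) = Add(-4, Mul(2, k, Pow(Add(-13, k), -1))) (Function('O')(k) = Add(-4, Mul(Add(k, k), Pow(Add(k, -13), -1))) = Add(-4, Mul(Mul(2, k), Pow(Add(-13, k), -1))) = Add(-4, Mul(2, k, Pow(Add(-13, k), -1))))
Function('H')(D) = Pow(Add(Rational(-19, 3), D), -1) (Function('H')(D) = Pow(Add(D, Mul(2, Pow(Add(-13, 7), -1), Add(26, Mul(-1, 7)))), -1) = Pow(Add(D, Mul(2, Pow(-6, -1), Add(26, -7))), -1) = Pow(Add(D, Mul(2, Rational(-1, 6), 19)), -1) = Pow(Add(D, Rational(-19, 3)), -1) = Pow(Add(Rational(-19, 3), D), -1))
Mul(Function('H')(185), Pow(-55990, -1)) = Mul(Mul(3, Pow(Add(-19, Mul(3, 185)), -1)), Pow(-55990, -1)) = Mul(Mul(3, Pow(Add(-19, 555), -1)), Rational(-1, 55990)) = Mul(Mul(3, Pow(536, -1)), Rational(-1, 55990)) = Mul(Mul(3, Rational(1, 536)), Rational(-1, 55990)) = Mul(Rational(3, 536), Rational(-1, 55990)) = Rational(-3, 30010640)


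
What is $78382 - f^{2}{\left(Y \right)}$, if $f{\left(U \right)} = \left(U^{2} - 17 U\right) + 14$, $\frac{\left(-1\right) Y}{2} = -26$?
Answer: $-3285174$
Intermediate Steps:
$Y = 52$ ($Y = \left(-2\right) \left(-26\right) = 52$)
$f{\left(U \right)} = 14 + U^{2} - 17 U$
$78382 - f^{2}{\left(Y \right)} = 78382 - \left(14 + 52^{2} - 884\right)^{2} = 78382 - \left(14 + 2704 - 884\right)^{2} = 78382 - 1834^{2} = 78382 - 3363556 = -3285174$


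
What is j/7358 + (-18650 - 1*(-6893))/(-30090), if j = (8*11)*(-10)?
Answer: 10004801/36900370 ≈ 0.27113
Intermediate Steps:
j = -880 (j = 88*(-10) = -880)
j/7358 + (-18650 - 1*(-6893))/(-30090) = -880/7358 + (-18650 - 1*(-6893))/(-30090) = -880*1/7358 + (-18650 + 6893)*(-1/30090) = -440/3679 - 11757*(-1/30090) = -440/3679 + 3919/10030 = 10004801/36900370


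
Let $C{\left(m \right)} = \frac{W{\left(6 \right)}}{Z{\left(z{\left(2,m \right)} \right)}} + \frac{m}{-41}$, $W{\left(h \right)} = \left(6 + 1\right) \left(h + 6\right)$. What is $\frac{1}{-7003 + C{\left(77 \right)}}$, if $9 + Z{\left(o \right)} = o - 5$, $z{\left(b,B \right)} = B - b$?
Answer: $- \frac{2501}{17515756} \approx -0.00014279$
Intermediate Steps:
$W{\left(h \right)} = 42 + 7 h$ ($W{\left(h \right)} = 7 \left(6 + h\right) = 42 + 7 h$)
$Z{\left(o \right)} = -14 + o$ ($Z{\left(o \right)} = -9 + \left(o - 5\right) = -9 + \left(-5 + o\right) = -14 + o$)
$C{\left(m \right)} = \frac{84}{-16 + m} - \frac{m}{41}$ ($C{\left(m \right)} = \frac{42 + 7 \cdot 6}{-14 + \left(m - 2\right)} + \frac{m}{-41} = \frac{42 + 42}{-14 + \left(m - 2\right)} + m \left(- \frac{1}{41}\right) = \frac{84}{-14 + \left(-2 + m\right)} - \frac{m}{41} = \frac{84}{-16 + m} - \frac{m}{41}$)
$\frac{1}{-7003 + C{\left(77 \right)}} = \frac{1}{-7003 + \frac{3444 - 77 \left(-16 + 77\right)}{41 \left(-16 + 77\right)}} = \frac{1}{-7003 + \frac{3444 - 77 \cdot 61}{41 \cdot 61}} = \frac{1}{-7003 + \frac{1}{41} \cdot \frac{1}{61} \left(3444 - 4697\right)} = \frac{1}{-7003 + \frac{1}{41} \cdot \frac{1}{61} \left(-1253\right)} = \frac{1}{-7003 - \frac{1253}{2501}} = \frac{1}{- \frac{17515756}{2501}} = - \frac{2501}{17515756}$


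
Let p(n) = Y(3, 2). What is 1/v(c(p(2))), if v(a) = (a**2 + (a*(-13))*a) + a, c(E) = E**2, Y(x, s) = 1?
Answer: -1/11 ≈ -0.090909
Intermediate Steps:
p(n) = 1
v(a) = a - 12*a**2 (v(a) = (a**2 + (-13*a)*a) + a = (a**2 - 13*a**2) + a = -12*a**2 + a = a - 12*a**2)
1/v(c(p(2))) = 1/(1**2*(1 - 12*1**2)) = 1/(1*(1 - 12*1)) = 1/(1*(1 - 12)) = 1/(1*(-11)) = 1/(-11) = -1/11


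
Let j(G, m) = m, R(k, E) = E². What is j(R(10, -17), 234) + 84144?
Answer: 84378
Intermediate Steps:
j(R(10, -17), 234) + 84144 = 234 + 84144 = 84378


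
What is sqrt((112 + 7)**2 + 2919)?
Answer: 2*sqrt(4270) ≈ 130.69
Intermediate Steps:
sqrt((112 + 7)**2 + 2919) = sqrt(119**2 + 2919) = sqrt(14161 + 2919) = sqrt(17080) = 2*sqrt(4270)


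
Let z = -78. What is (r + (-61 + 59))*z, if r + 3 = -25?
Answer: 2340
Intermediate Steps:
r = -28 (r = -3 - 25 = -28)
(r + (-61 + 59))*z = (-28 + (-61 + 59))*(-78) = (-28 - 2)*(-78) = -30*(-78) = 2340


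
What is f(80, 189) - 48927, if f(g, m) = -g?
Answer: -49007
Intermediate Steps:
f(80, 189) - 48927 = -1*80 - 48927 = -80 - 48927 = -49007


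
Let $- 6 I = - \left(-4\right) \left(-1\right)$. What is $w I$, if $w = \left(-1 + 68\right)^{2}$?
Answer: $\frac{8978}{3} \approx 2992.7$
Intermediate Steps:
$I = \frac{2}{3}$ ($I = - \frac{\left(-1\right) \left(\left(-4\right) \left(-1\right)\right)}{6} = - \frac{\left(-1\right) 4}{6} = \left(- \frac{1}{6}\right) \left(-4\right) = \frac{2}{3} \approx 0.66667$)
$w = 4489$ ($w = 67^{2} = 4489$)
$w I = 4489 \cdot \frac{2}{3} = \frac{8978}{3}$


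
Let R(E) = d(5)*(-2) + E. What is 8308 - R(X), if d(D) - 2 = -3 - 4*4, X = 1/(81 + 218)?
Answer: 2473925/299 ≈ 8274.0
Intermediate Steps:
X = 1/299 ≈ 0.0033445
d(D) = -17 (d(D) = 2 + (-3 - 4*4) = 2 + (-3 - 16) = 2 - 19 = -17)
R(E) = 34 + E (R(E) = -17*(-2) + E = 34 + E)
8308 - R(X) = 8308 - (34 + 1/299) = 8308 - 1*10167/299 = 8308 - 10167/299 = 2473925/299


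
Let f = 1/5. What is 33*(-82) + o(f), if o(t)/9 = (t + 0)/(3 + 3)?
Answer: -27057/10 ≈ -2705.7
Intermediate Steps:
f = 1/5 (f = 1*(1/5) = 1/5 ≈ 0.20000)
o(t) = 3*t/2 (o(t) = 9*((t + 0)/(3 + 3)) = 9*(t/6) = 3*t/2)
33*(-82) + o(f) = 33*(-82) + (3/2)*(1/5) = -2706 + 3/10 = -27057/10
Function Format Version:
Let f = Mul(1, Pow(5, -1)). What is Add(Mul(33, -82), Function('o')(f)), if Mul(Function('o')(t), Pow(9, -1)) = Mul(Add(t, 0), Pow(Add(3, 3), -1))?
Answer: Rational(-27057, 10) ≈ -2705.7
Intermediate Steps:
f = Rational(1, 5) (f = Mul(1, Rational(1, 5)) = Rational(1, 5) ≈ 0.20000)
Function('o')(t) = Mul(Rational(3, 2), t) (Function('o')(t) = Mul(9, Mul(Add(t, 0), Pow(Add(3, 3), -1))) = Mul(9, Mul(t, Pow(6, -1))) = Mul(9, Mul(t, Rational(1, 6))) = Mul(9, Mul(Rational(1, 6), t)) = Mul(Rational(3, 2), t))
Add(Mul(33, -82), Function('o')(f)) = Add(Mul(33, -82), Mul(Rational(3, 2), Rational(1, 5))) = Add(-2706, Rational(3, 10)) = Rational(-27057, 10)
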